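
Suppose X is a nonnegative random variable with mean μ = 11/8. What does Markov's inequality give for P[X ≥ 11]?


μ = E[X] = 11/8, a = 11.
Markov: P[X ≥ 11] ≤ μ/a = (11/8)/11 = 1/8.
Numerically: ≈ 0.1250.
(Since a = 11 > μ = 1.3750, the bound 1/8 is < 1 and informative.)

P[X ≥ 11] ≤ 1/8 ≈ 0.1250.


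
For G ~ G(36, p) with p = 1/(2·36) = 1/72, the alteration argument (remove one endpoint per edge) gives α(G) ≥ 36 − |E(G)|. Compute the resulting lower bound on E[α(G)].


E[|E(G)|] = C(36, 2)·p = 630 · (1/72) = 35/4.
E[α(G)] ≥ n − E[|E(G)|] = 36 − 35/4 = 109/4.
Numerically: ≈ 27.250000.
(This is only a lower bound; the true E[α(G)] may be larger.)

E[α(G)] ≥ 109/4 ≈ 27.250000.


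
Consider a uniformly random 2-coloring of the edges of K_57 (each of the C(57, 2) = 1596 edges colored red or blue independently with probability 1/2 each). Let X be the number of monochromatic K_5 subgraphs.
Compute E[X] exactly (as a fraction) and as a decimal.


Let X = Σ_S X_S over the C(57, 5) = 4187106 subsets S of size 5, where X_S = 1 if the K_5 on S is monochromatic.
For a fixed S, the K_5 on S has C(5, 2) = 10 edges. P[all 10 edges red] = (1/2)^10, and likewise for blue, so P[monochromatic] = 2·(1/2)^10 = 2^{1 − 10} = 1/512.
Summing: E[X] = C(57, 5) · 2^{1 − 10} = 4187106 · 1/512 = 2093553/256.
Numerically: E[X] ≈ 8177.94141.

E[X] = C(57,5)·2^(1−C(5,2)) = 2093553/256 ≈ 8177.94141.


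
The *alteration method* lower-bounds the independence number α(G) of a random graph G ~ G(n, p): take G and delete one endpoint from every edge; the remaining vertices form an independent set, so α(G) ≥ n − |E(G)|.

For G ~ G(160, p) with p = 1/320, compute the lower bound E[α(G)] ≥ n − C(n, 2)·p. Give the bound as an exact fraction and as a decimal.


E[|E(G)|] = C(160, 2)·p = 12720 · (1/320) = 159/4.
E[α(G)] ≥ n − E[|E(G)|] = 160 − 159/4 = 481/4.
Numerically: ≈ 120.2500.
(This is only a lower bound; the true E[α(G)] may be larger.)

E[α(G)] ≥ 481/4 ≈ 120.2500.


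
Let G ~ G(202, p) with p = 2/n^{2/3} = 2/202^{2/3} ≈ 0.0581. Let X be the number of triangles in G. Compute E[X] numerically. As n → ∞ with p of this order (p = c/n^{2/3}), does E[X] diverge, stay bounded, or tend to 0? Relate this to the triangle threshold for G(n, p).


Number of potential triangles: C(202, 3) = 1353400.
Each occurs with probability p³ ≈ (0.0581)³ ≈ 1.96059e-04.
By linearity: E[X] = C(202, 3)·p³ ≈ 1353400 · 1.96059e-04 ≈ 265.347.
Since α = 2/3 < 1, p = c/n^{2/3} ≫ 1/n is above the triangle threshold p ~ 1/n. Asymptotically E[X] ~ (c³/6)·n^{3(1−α)} = (2³/6)·n^{1} → ∞; triangles are abundant w.h.p.

E[X] ≈ 265.347; in regime p = Θ(1/n^{2/3}) E[X] diverges (above the triangle threshold p ~ 1/n).


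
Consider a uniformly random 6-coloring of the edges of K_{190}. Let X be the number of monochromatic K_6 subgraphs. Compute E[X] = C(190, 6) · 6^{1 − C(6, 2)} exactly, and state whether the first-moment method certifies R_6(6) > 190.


E[X] = C(190, 6) · 6^{1 − 15} = 60334683255 · 6^{−14} = 60334683255/78364164096.
As a reduced fraction: E[X] = 6703853695/8707129344 ≈ 0.770.
Is E[X] < 1? YES.
Since E[X] < 1, there exists a 6-coloring of K_{190} with no monochromatic K_6; hence R_6(6) > 190.

E[X] = 6703853695/8707129344 ≈ 0.770; E[X] < 1, so R_6(6) > 190.


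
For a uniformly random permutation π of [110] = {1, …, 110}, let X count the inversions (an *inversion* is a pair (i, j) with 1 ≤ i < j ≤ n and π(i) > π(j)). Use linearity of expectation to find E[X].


Write X = Σ X_I over the C(110, 2) = 5995 pairs i < j, with X_I the indicator of one inversion.
There are 5995 indicators.
For each fixed pair i < j, the values π(i) and π(j) are two distinct elements of {1, …, 110} in uniformly random order; by symmetry P[π(i) > π(j)] = 1/2.
By linearity: E[X] = 5995 · (1/2) = C(110, 2) · (1/2) = 5995/2 = 5995/2 ≈ 2997.500000.

E[X] = 5995/2 = 2997.500000.


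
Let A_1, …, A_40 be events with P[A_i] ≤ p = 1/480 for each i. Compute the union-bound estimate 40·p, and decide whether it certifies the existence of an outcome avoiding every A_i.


Union bound: P[∪_{i=1}^{40} A_i] ≤ Σ_i P[A_i] ≤ 40·p = 40·(1/480) = 1/12.
Numerically: 1/12 ≈ 0.0833333.
Is 1/12 < 1? YES.
Since P[∪ A_i] ≤ 1/12 < 1, the complement has P[∩ A_i^c] ≥ 1 − 1/12 = 11/12 > 0, so some outcome avoids every A_i.

40·p = 1/12 ≈ 0.0833333; existence CERTIFIED by the union bound.


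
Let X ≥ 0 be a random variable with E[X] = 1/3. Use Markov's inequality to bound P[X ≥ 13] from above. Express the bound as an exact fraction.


μ = E[X] = 1/3, a = 13.
Markov: P[X ≥ 13] ≤ μ/a = (1/3)/13 = 1/39.
Numerically: ≈ 0.025641.
(Since a = 13 > μ = 0.333333, the bound 1/39 is < 1 and informative.)

P[X ≥ 13] ≤ 1/39 ≈ 0.025641.


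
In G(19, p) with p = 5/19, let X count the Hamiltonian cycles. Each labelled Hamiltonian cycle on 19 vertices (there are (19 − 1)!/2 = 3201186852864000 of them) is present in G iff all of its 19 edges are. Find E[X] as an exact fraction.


K_19 has (19 − 1)!/2 = 3201186852864000 labelled Hamiltonian cycles.
For each such Hamiltonian cycle H, let X_H = 1 if all 19 edges of H are present in G. Then P[X_H = 1] = p^{19} = (5/19)^{19} = 19073486328125/1978419655660313589123979.
By linearity of expectation: E[X] = Σ_H E[X_H] = 3201186852864000 · p^{19} = 3201186852864000 · 19073486328125/1978419655660313589123979 = 61057793671875000000000000000/1978419655660313589123979.
Numerically: E[X] ≈ 30862.

E[X] = 3201186852864000 · (5/19)^{19} = 61057793671875000000000000000/1978419655660313589123979 ≈ 30862.


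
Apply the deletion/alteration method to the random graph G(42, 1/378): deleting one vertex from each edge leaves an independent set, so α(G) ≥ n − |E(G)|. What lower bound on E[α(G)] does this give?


E[|E(G)|] = C(42, 2)·p = 861 · (1/378) = 41/18.
E[α(G)] ≥ n − E[|E(G)|] = 42 − 41/18 = 715/18.
Numerically: ≈ 39.722.
(This is only a lower bound; the true E[α(G)] may be larger.)

E[α(G)] ≥ 715/18 ≈ 39.722.


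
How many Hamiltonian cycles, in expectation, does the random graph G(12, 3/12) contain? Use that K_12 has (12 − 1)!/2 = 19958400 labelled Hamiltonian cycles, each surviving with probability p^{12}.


K_12 has (12 − 1)!/2 = 19958400 labelled Hamiltonian cycles.
For each such Hamiltonian cycle H, let X_H = 1 if all 12 edges of H are present in G. Then P[X_H = 1] = p^{12} = (1/4)^{12} = 1/16777216.
By linearity of expectation: E[X] = Σ_H E[X_H] = 19958400 · p^{12} = 19958400 · 1/16777216 = 155925/131072.
Numerically: E[X] ≈ 1.19.

E[X] = 19958400 · (1/4)^{12} = 155925/131072 ≈ 1.19.


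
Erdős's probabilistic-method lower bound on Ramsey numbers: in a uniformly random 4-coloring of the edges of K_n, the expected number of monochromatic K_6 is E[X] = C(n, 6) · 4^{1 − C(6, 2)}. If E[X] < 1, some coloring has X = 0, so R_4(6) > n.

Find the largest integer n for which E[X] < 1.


We need C(n, 6) · 4^{1 − 15} < 1, i.e. C(n, 6) < 4^{15 − 1} = 268435456.
Check values of n near the boundary:
  n = 77: C(77, 6) = 237093780; 237093780 < 268435456? YES
  n = 78: C(78, 6) = 256851595; 256851595 < 268435456? YES
  n = 79: C(79, 6) = 277962685; 277962685 < 268435456? NO
  n = 80: C(80, 6) = 300500200; 300500200 < 268435456? NO
  n = 81: C(81, 6) = 324540216; 324540216 < 268435456? NO
The largest n with C(n, 6) < 268435456 is n = 78 (where E[X] = 256851595/268435456 ≈ 0.9568468). Hence R_4(6) > 78, i.e. R_4(6) ≥ 79.

Largest n = 78; hence R_4(6) > 78.


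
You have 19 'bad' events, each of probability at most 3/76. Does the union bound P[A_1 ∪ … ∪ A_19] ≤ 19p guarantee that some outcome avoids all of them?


Union bound: P[∪_{i=1}^{19} A_i] ≤ Σ_i P[A_i] ≤ 19·p = 19·(3/76) = 3/4.
Numerically: 3/4 ≈ 0.750.
Is 3/4 < 1? YES.
Since P[∪ A_i] ≤ 3/4 < 1, the complement has P[∩ A_i^c] ≥ 1 − 3/4 = 1/4 > 0, so some outcome avoids every A_i.

19·p = 3/4 ≈ 0.750; existence CERTIFIED by the union bound.


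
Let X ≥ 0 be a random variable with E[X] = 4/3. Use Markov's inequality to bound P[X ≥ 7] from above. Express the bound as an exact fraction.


μ = E[X] = 4/3, a = 7.
Markov: P[X ≥ 7] ≤ μ/a = (4/3)/7 = 4/21.
Numerically: ≈ 0.19048.
(Since a = 7 > μ = 1.33333, the bound 4/21 is < 1 and informative.)

P[X ≥ 7] ≤ 4/21 ≈ 0.19048.


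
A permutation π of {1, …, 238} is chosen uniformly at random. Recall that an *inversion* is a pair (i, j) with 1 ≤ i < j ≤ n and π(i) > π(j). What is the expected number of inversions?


Write X = Σ X_I over the C(238, 2) = 28203 pairs i < j, with X_I the indicator of one inversion.
There are 28203 indicators.
For each fixed pair i < j, the values π(i) and π(j) are two distinct elements of {1, …, 238} in uniformly random order; by symmetry P[π(i) > π(j)] = 1/2.
By linearity: E[X] = 28203 · (1/2) = C(238, 2) · (1/2) = 28203/2 = 28203/2 ≈ 14101.500.

E[X] = 28203/2 = 14101.500.


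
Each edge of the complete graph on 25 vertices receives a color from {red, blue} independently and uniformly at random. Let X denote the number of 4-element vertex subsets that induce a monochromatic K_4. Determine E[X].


Let X = Σ_S X_S over the C(25, 4) = 12650 subsets S of size 4, where X_S = 1 if the K_4 on S is monochromatic.
For a fixed S, the K_4 on S has C(4, 2) = 6 edges. P[all 6 edges red] = (1/2)^6, and likewise for blue, so P[monochromatic] = 2·(1/2)^6 = 2^{1 − 6} = 1/32.
Summing: E[X] = C(25, 4) · 2^{1 − 6} = 12650 · 1/32 = 6325/16.
Numerically: E[X] ≈ 395.31250.

E[X] = C(25,4)·2^(1−C(4,2)) = 6325/16 ≈ 395.31250.


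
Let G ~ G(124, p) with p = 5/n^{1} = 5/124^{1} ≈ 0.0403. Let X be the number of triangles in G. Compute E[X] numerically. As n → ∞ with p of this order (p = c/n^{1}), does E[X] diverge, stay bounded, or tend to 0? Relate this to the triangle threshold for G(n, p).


Number of potential triangles: C(124, 3) = 310124.
Each occurs with probability p³ ≈ (0.0403)³ ≈ 6.55609e-05.
By linearity: E[X] = C(124, 3)·p³ ≈ 310124 · 6.55609e-05 ≈ 20.332.
Here α = 1, so p = 5/n is exactly at the triangle threshold p ~ 1/n. Asymptotically E[X] → c³/6 = 5³/6 = 125/6 ≈ 20.833, a bounded constant. In this regime the triangle count is asymptotically Poisson(c³/6).

E[X] ≈ 20.332; in regime p = Θ(1/n^{1}) E[X] stays bounded (at the triangle threshold p ~ 1/n).


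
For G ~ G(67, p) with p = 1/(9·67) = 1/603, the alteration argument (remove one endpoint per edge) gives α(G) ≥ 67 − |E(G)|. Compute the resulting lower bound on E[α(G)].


E[|E(G)|] = C(67, 2)·p = 2211 · (1/603) = 11/3.
E[α(G)] ≥ n − E[|E(G)|] = 67 − 11/3 = 190/3.
Numerically: ≈ 63.3333.
(This is only a lower bound; the true E[α(G)] may be larger.)

E[α(G)] ≥ 190/3 ≈ 63.3333.


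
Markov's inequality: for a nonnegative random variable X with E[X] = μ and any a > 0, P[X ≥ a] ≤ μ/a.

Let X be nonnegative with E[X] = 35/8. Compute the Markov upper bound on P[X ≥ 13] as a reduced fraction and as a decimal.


μ = E[X] = 35/8, a = 13.
Markov: P[X ≥ 13] ≤ μ/a = (35/8)/13 = 35/104.
Numerically: ≈ 0.337.
(Since a = 13 > μ = 4.375, the bound 35/104 is < 1 and informative.)

P[X ≥ 13] ≤ 35/104 ≈ 0.337.


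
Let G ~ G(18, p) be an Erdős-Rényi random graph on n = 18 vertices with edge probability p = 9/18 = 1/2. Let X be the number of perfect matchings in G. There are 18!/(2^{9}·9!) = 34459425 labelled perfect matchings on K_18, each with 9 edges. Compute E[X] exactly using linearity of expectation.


K_18 has 18!/(2^{9}·9!) = 34459425 labelled perfect matchings.
For each such perfect matching H, let X_H = 1 if all 9 edges of H are present in G. Then P[X_H = 1] = p^{9} = (1/2)^{9} = 1/512.
Summing the indicators: E[X] = Σ_H E[X_H] = 34459425 · p^{9} = 34459425 · 1/512 = 34459425/512.
Numerically: E[X] ≈ 67304.

E[X] = 34459425 · (1/2)^{9} = 34459425/512 ≈ 67304.


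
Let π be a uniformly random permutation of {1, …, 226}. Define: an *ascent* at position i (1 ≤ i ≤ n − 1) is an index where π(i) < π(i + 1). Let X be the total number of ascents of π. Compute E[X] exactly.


Write X = Σ X_I over i = 1, …, 225, with X_I the indicator of one ascent.
There are 225 indicators.
For each fixed i, the pair (π(i), π(i+1)) is a uniformly random ordered pair of distinct values from {1, …, 226}; by symmetry P[π(i) < π(i+1)] = 1/2.
By linearity: E[X] = 225 · (1/2) = (226 − 1) · (1/2) = 225/2 ≈ 112.50000.

E[X] = 225/2 = 112.50000.


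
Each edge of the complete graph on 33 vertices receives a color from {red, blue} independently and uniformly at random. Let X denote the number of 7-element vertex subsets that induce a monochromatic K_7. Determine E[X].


Let X = Σ_S X_S over the C(33, 7) = 4272048 subsets S of size 7, where X_S = 1 if the K_7 on S is monochromatic.
For a fixed S, the K_7 on S has C(7, 2) = 21 edges. P[all 21 edges red] = (1/2)^21, and likewise for blue, so P[monochromatic] = 2·(1/2)^21 = 2^{1 − 21} = 1/1048576.
By linearity: E[X] = C(33, 7) · 2^{1 − 21} = 4272048 · 1/1048576 = 267003/65536.
Numerically: E[X] ≈ 4.074.

E[X] = C(33,7)·2^(1−C(7,2)) = 267003/65536 ≈ 4.074.


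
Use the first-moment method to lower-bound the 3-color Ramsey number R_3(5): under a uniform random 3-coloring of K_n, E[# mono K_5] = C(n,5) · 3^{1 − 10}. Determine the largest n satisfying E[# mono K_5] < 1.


We need C(n, 5) · 3^{1 − 10} < 1, i.e. C(n, 5) < 3^{10 − 1} = 19683.
Check values of n near the boundary:
  n = 15: C(15, 5) = 3003; 3003 < 19683? YES
  n = 16: C(16, 5) = 4368; 4368 < 19683? YES
  n = 17: C(17, 5) = 6188; 6188 < 19683? YES
  n = 18: C(18, 5) = 8568; 8568 < 19683? YES
  n = 19: C(19, 5) = 11628; 11628 < 19683? YES
  n = 20: C(20, 5) = 15504; 15504 < 19683? YES
  n = 21: C(21, 5) = 20349; 20349 < 19683? NO
  n = 22: C(22, 5) = 26334; 26334 < 19683? NO
The largest n with C(n, 5) < 19683 is n = 20 (where E[X] = 5168/6561 ≈ 0.787685). Hence R_3(5) > 20, i.e. R_3(5) ≥ 21.

Largest n = 20; hence R_3(5) > 20.


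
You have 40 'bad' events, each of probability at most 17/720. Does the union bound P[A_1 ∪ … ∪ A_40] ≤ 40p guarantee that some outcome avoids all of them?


Union bound: P[∪_{i=1}^{40} A_i] ≤ Σ_i P[A_i] ≤ 40·p = 40·(17/720) = 17/18.
Numerically: 17/18 ≈ 0.944444.
Is 17/18 < 1? YES.
Since P[∪ A_i] ≤ 17/18 < 1, the complement has P[∩ A_i^c] ≥ 1 − 17/18 = 1/18 > 0, so some outcome avoids every A_i.

40·p = 17/18 ≈ 0.944444; existence CERTIFIED by the union bound.


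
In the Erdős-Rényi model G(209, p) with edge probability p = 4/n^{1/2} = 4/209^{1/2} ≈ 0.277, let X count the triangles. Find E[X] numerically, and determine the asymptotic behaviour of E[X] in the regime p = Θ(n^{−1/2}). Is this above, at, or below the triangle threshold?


Number of potential triangles: C(209, 3) = 1499784.
Each occurs with probability p³ ≈ (0.277)³ ≈ 2.11817e-02.
By linearity: E[X] = C(209, 3)·p³ ≈ 1499784 · 2.11817e-02 ≈ 31767.955.
Since α = 1/2 < 1, p = c/n^{1/2} ≫ 1/n is above the triangle threshold p ~ 1/n. Asymptotically E[X] ~ (c³/6)·n^{3(1−α)} = (4³/6)·n^{1.5} → ∞; triangles are abundant w.h.p.

E[X] ≈ 31767.955; in regime p = Θ(1/n^{1/2}) E[X] diverges (above the triangle threshold p ~ 1/n).


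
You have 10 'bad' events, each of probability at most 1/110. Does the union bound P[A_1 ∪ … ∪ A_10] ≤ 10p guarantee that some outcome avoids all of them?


Union bound: P[∪_{i=1}^{10} A_i] ≤ Σ_i P[A_i] ≤ 10·p = 10·(1/110) = 1/11.
Numerically: 1/11 ≈ 0.0909.
Is 1/11 < 1? YES.
Since P[∪ A_i] ≤ 1/11 < 1, the complement has P[∩ A_i^c] ≥ 1 − 1/11 = 10/11 > 0, so some outcome avoids every A_i.

10·p = 1/11 ≈ 0.0909; existence CERTIFIED by the union bound.


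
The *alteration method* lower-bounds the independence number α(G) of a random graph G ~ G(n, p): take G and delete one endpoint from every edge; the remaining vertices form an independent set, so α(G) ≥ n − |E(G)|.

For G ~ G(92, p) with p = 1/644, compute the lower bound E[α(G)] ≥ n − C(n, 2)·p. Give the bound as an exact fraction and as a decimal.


E[|E(G)|] = C(92, 2)·p = 4186 · (1/644) = 13/2.
E[α(G)] ≥ n − E[|E(G)|] = 92 − 13/2 = 171/2.
Numerically: ≈ 85.50000.
(This is only a lower bound; the true E[α(G)] may be larger.)

E[α(G)] ≥ 171/2 ≈ 85.50000.


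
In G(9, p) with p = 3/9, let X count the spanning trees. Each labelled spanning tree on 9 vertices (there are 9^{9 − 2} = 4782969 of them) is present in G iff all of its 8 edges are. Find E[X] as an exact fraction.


K_9 has 9^{9 − 2} = 4782969 labelled spanning trees.
For each such spanning tree H, let X_H = 1 if all 8 edges of H are present in G. Then P[X_H = 1] = p^{8} = (1/3)^{8} = 1/6561.
By linearity: E[X] = Σ_H E[X_H] = 4782969 · p^{8} = 4782969 · 1/6561 = 729.
Numerically: E[X] ≈ 729.

E[X] = 4782969 · (1/3)^{8} = 729 ≈ 729.


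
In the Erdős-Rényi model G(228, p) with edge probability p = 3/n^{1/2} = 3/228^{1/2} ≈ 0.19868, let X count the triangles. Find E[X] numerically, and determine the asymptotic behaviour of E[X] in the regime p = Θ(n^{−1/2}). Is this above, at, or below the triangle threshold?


Number of potential triangles: C(228, 3) = 1949476.
Each occurs with probability p³ ≈ (0.19868)³ ≈ 7.84262580e-03.
By linearity: E[X] = C(228, 3)·p³ ≈ 1949476 · 7.84262580e-03 ≈ 15289.010771.
Since α = 1/2 < 1, p = c/n^{1/2} ≫ 1/n is above the triangle threshold p ~ 1/n. Asymptotically E[X] ~ (c³/6)·n^{3(1−α)} = (3³/6)·n^{1.5} → ∞; triangles are abundant w.h.p.

E[X] ≈ 15289.010771; in regime p = Θ(1/n^{1/2}) E[X] diverges (above the triangle threshold p ~ 1/n).


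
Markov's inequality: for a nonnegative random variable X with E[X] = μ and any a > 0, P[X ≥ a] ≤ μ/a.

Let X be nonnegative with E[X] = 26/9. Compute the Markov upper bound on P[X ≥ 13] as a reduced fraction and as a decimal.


μ = E[X] = 26/9, a = 13.
Markov: P[X ≥ 13] ≤ μ/a = (26/9)/13 = 2/9.
Numerically: ≈ 0.222222.
(Since a = 13 > μ = 2.888889, the bound 2/9 is < 1 and informative.)

P[X ≥ 13] ≤ 2/9 ≈ 0.222222.


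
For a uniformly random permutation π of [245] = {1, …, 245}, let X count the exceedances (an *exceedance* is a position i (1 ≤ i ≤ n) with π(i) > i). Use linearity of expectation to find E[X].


Write X = Σ_{i=1}^{245} X_i, where X_i = 1_{π(i) > i}.
For each fixed i, π(i) is uniform over {1, …, 245} (marginal of a uniform permutation), so P[π(i) > i] = (n − i)/n. Summing: Σ_{i=1}^{245} (n − i)/n = (0 + 1 + … + 244)/245 = 245(245 − 1)/(2·245) = (245 − 1)/2.
Hence E[X] = Σ_{i=1}^{245} (245 − i)/245 = 122 ≈ 122.000.

E[X] = 122 = 122.000.


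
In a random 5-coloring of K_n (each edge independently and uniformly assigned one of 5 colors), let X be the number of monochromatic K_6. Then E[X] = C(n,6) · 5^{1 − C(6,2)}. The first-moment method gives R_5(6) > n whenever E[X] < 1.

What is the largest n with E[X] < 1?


We need C(n, 6) · 5^{1 − 15} < 1, i.e. C(n, 6) < 5^{15 − 1} = 6103515625.
Check values of n near the boundary:
  n = 129: C(129, 6) = 5688177600; 5688177600 < 6103515625? YES
  n = 130: C(130, 6) = 5963412000; 5963412000 < 6103515625? YES
  n = 131: C(131, 6) = 6249655776; 6249655776 < 6103515625? NO
The largest n with C(n, 6) < 6103515625 is n = 130 (where E[X] = 47707296/48828125 ≈ 0.977). Hence R_5(6) > 130, i.e. R_5(6) ≥ 131.

Largest n = 130; hence R_5(6) > 130.


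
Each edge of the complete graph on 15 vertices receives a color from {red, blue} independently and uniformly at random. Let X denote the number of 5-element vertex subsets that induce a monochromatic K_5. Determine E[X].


Let X = Σ_S X_S over the C(15, 5) = 3003 subsets S of size 5, where X_S = 1 if the K_5 on S is monochromatic.
For a fixed S, the K_5 on S has C(5, 2) = 10 edges. P[all 10 edges red] = (1/2)^10, and likewise for blue, so P[monochromatic] = 2·(1/2)^10 = 2^{1 − 10} = 1/512.
By linearity of expectation: E[X] = C(15, 5) · 2^{1 − 10} = 3003 · 1/512 = 3003/512.
Numerically: E[X] ≈ 5.86523.

E[X] = C(15,5)·2^(1−C(5,2)) = 3003/512 ≈ 5.86523.


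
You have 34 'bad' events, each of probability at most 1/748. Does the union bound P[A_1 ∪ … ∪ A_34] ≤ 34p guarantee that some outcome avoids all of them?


Union bound: P[∪_{i=1}^{34} A_i] ≤ Σ_i P[A_i] ≤ 34·p = 34·(1/748) = 1/22.
Numerically: 1/22 ≈ 0.0454545.
Is 1/22 < 1? YES.
Since P[∪ A_i] ≤ 1/22 < 1, the complement has P[∩ A_i^c] ≥ 1 − 1/22 = 21/22 > 0, so some outcome avoids every A_i.

34·p = 1/22 ≈ 0.0454545; existence CERTIFIED by the union bound.


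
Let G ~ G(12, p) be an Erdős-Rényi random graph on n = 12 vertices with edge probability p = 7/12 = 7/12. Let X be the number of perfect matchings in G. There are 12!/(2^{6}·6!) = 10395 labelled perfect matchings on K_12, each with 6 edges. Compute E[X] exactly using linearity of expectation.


K_12 has 12!/(2^{6}·6!) = 10395 labelled perfect matchings.
For each such perfect matching H, let X_H = 1 if all 6 edges of H are present in G. Then P[X_H = 1] = p^{6} = (7/12)^{6} = 117649/2985984.
Summing the indicators: E[X] = Σ_H E[X_H] = 10395 · p^{6} = 10395 · 117649/2985984 = 45294865/110592.
Numerically: E[X] ≈ 409.6.

E[X] = 10395 · (7/12)^{6} = 45294865/110592 ≈ 409.6.


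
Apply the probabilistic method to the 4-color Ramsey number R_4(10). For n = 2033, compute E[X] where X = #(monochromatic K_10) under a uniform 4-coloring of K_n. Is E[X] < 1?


E[X] = C(2033, 10) · 4^{1 − 45} = 325074373196988390113235240 · 4^{−44} = 325074373196988390113235240/309485009821345068724781056.
As a reduced fraction: E[X] = 40634296649623548764154405/38685626227668133590597632 ≈ 1.0504.
Is E[X] < 1? NO.
Since E[X] ≥ 1, the first-moment bound is inconclusive at n = 2033; it does NOT by itself certify R_4(10) > 2033.

E[X] = 40634296649623548764154405/38685626227668133590597632 ≈ 1.0504; E[X] ≥ 1; first-moment method inconclusive here.


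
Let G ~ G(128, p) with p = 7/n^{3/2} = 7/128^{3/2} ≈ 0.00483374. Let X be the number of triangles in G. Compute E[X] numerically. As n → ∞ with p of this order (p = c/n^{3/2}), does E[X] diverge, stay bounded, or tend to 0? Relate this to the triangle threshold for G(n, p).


Number of potential triangles: C(128, 3) = 341376.
Each occurs with probability p³ ≈ (0.00483374)³ ≈ 1.12940383e-07.
By linearity: E[X] = C(128, 3)·p³ ≈ 341376 · 1.12940383e-07 ≈ 0.038555.
Since α = 3/2 > 1, p = c/n^{3/2} = o(1/n) is below the triangle threshold p ~ 1/n. Asymptotically E[X] ~ (c³/6)·n^{3(1−α)} = (7³/6)·n^{-1.5} → 0, so by Markov's inequality G has no triangles w.h.p.

E[X] ≈ 0.038555; in regime p = Θ(1/n^{3/2}) E[X] tends to 0 (below the triangle threshold p ~ 1/n).


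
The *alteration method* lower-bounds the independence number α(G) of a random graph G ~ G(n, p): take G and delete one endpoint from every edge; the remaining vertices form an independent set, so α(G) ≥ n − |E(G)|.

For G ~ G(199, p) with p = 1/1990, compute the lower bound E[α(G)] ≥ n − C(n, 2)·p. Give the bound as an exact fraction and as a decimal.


E[|E(G)|] = C(199, 2)·p = 19701 · (1/1990) = 99/10.
E[α(G)] ≥ n − E[|E(G)|] = 199 − 99/10 = 1891/10.
Numerically: ≈ 189.100000.
(This is only a lower bound; the true E[α(G)] may be larger.)

E[α(G)] ≥ 1891/10 ≈ 189.100000.


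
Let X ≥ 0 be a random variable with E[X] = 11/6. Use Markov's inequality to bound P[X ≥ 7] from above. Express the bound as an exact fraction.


μ = E[X] = 11/6, a = 7.
Markov: P[X ≥ 7] ≤ μ/a = (11/6)/7 = 11/42.
Numerically: ≈ 0.26190.
(Since a = 7 > μ = 1.83333, the bound 11/42 is < 1 and informative.)

P[X ≥ 7] ≤ 11/42 ≈ 0.26190.


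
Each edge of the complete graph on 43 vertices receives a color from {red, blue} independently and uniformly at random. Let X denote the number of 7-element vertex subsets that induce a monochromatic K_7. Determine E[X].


Let X = Σ_S X_S over the C(43, 7) = 32224114 subsets S of size 7, where X_S = 1 if the K_7 on S is monochromatic.
For a fixed S, the K_7 on S has C(7, 2) = 21 edges. P[all 21 edges red] = (1/2)^21, and likewise for blue, so P[monochromatic] = 2·(1/2)^21 = 2^{1 − 21} = 1/1048576.
By linearity of expectation: E[X] = C(43, 7) · 2^{1 − 21} = 32224114 · 1/1048576 = 16112057/524288.
Numerically: E[X] ≈ 30.731310.

E[X] = C(43,7)·2^(1−C(7,2)) = 16112057/524288 ≈ 30.731310.


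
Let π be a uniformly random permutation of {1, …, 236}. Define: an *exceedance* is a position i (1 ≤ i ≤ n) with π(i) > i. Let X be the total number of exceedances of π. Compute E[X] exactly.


Write X = Σ_{i=1}^{236} X_i, where X_i = 1_{π(i) > i}.
For each fixed i, π(i) is uniform over {1, …, 236} (marginal of a uniform permutation), so P[π(i) > i] = (n − i)/n. Summing: Σ_{i=1}^{236} (n − i)/n = (0 + 1 + … + 235)/236 = 236(236 − 1)/(2·236) = (236 − 1)/2.
Hence E[X] = Σ_{i=1}^{236} (236 − i)/236 = 235/2 ≈ 117.50000.

E[X] = 235/2 = 117.50000.


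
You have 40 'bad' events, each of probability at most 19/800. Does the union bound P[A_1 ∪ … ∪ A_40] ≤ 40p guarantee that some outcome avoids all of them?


Union bound: P[∪_{i=1}^{40} A_i] ≤ Σ_i P[A_i] ≤ 40·p = 40·(19/800) = 19/20.
Numerically: 19/20 ≈ 0.9500.
Is 19/20 < 1? YES.
Since P[∪ A_i] ≤ 19/20 < 1, the complement has P[∩ A_i^c] ≥ 1 − 19/20 = 1/20 > 0, so some outcome avoids every A_i.

40·p = 19/20 ≈ 0.9500; existence CERTIFIED by the union bound.


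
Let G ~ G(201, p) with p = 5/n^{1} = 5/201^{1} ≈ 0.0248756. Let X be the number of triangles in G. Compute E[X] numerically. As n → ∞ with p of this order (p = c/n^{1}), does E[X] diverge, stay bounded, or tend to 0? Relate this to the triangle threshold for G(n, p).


Number of potential triangles: C(201, 3) = 1333300.
Each occurs with probability p³ ≈ (0.0248756)³ ≈ 1.53929494e-05.
By linearity: E[X] = C(201, 3)·p³ ≈ 1333300 · 1.53929494e-05 ≈ 20.523419.
Here α = 1, so p = 5/n is exactly at the triangle threshold p ~ 1/n. Asymptotically E[X] → c³/6 = 5³/6 = 125/6 ≈ 20.833333, a bounded constant. In this regime the triangle count is asymptotically Poisson(c³/6).

E[X] ≈ 20.523419; in regime p = Θ(1/n^{1}) E[X] stays bounded (at the triangle threshold p ~ 1/n).


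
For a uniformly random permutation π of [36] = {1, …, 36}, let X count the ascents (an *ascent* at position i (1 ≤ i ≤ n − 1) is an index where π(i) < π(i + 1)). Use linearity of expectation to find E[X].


Write X = Σ X_I over i = 1, …, 35, with X_I the indicator of one ascent.
There are 35 indicators.
For each fixed i, the pair (π(i), π(i+1)) is a uniformly random ordered pair of distinct values from {1, …, 36}; by symmetry P[π(i) < π(i+1)] = 1/2.
By linearity: E[X] = 35 · (1/2) = (36 − 1) · (1/2) = 35/2 ≈ 17.5000.

E[X] = 35/2 = 17.5000.


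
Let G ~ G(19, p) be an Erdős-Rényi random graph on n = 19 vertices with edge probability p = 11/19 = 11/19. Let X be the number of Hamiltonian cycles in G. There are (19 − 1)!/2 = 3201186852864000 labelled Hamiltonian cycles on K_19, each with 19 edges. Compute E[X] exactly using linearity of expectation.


K_19 has (19 − 1)!/2 = 3201186852864000 labelled Hamiltonian cycles.
For each such Hamiltonian cycle H, let X_H = 1 if all 19 edges of H are present in G. Then P[X_H = 1] = p^{19} = (11/19)^{19} = 61159090448414546291/1978419655660313589123979.
Summing the indicators: E[X] = Σ_H E[X_H] = 3201186852864000 · p^{19} = 3201186852864000 · 61159090448414546291/1978419655660313589123979 = 195781676276584883979724733927424000/1978419655660313589123979.
Numerically: E[X] ≈ 9.9e+10.

E[X] = 3201186852864000 · (11/19)^{19} = 195781676276584883979724733927424000/1978419655660313589123979 ≈ 9.9e+10.


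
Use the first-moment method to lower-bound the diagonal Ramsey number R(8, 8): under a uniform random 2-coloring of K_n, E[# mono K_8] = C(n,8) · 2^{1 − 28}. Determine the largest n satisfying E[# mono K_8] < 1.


We need C(n, 8) · 2^{1 − 28} < 1, i.e. C(n, 8) < 2^{28 − 1} = 134217728.
Check values of n near the boundary:
  n = 38: C(38, 8) = 48903492; 48903492 < 134217728? YES
  n = 39: C(39, 8) = 61523748; 61523748 < 134217728? YES
  n = 40: C(40, 8) = 76904685; 76904685 < 134217728? YES
  n = 41: C(41, 8) = 95548245; 95548245 < 134217728? YES
  n = 42: C(42, 8) = 118030185; 118030185 < 134217728? YES
  n = 43: C(43, 8) = 145008513; 145008513 < 134217728? NO
  n = 44: C(44, 8) = 177232627; 177232627 < 134217728? NO
The largest n with C(n, 8) < 134217728 is n = 42 (where E[X] = 118030185/134217728 ≈ 0.8794). Hence R(8, 8) > 42, i.e. R(8, 8) ≥ 43.

Largest n = 42; hence R(8, 8) > 42.


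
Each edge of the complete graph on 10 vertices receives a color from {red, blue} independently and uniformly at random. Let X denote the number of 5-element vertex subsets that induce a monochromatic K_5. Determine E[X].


Let X = Σ_S X_S over the C(10, 5) = 252 subsets S of size 5, where X_S = 1 if the K_5 on S is monochromatic.
For a fixed S, the K_5 on S has C(5, 2) = 10 edges. P[all 10 edges red] = (1/2)^10, and likewise for blue, so P[monochromatic] = 2·(1/2)^10 = 2^{1 − 10} = 1/512.
By linearity of expectation: E[X] = C(10, 5) · 2^{1 − 10} = 252 · 1/512 = 63/128.
Numerically: E[X] ≈ 0.4922.

E[X] = C(10,5)·2^(1−C(5,2)) = 63/128 ≈ 0.4922.


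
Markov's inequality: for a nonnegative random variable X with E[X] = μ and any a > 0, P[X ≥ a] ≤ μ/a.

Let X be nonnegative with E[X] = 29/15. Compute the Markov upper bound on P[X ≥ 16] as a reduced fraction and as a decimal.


μ = E[X] = 29/15, a = 16.
Markov: P[X ≥ 16] ≤ μ/a = (29/15)/16 = 29/240.
Numerically: ≈ 0.1208.
(Since a = 16 > μ = 1.9333, the bound 29/240 is < 1 and informative.)

P[X ≥ 16] ≤ 29/240 ≈ 0.1208.


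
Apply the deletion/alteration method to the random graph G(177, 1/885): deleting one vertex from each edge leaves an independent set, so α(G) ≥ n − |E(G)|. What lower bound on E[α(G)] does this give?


E[|E(G)|] = C(177, 2)·p = 15576 · (1/885) = 88/5.
E[α(G)] ≥ n − E[|E(G)|] = 177 − 88/5 = 797/5.
Numerically: ≈ 159.40000.
(This is only a lower bound; the true E[α(G)] may be larger.)

E[α(G)] ≥ 797/5 ≈ 159.40000.


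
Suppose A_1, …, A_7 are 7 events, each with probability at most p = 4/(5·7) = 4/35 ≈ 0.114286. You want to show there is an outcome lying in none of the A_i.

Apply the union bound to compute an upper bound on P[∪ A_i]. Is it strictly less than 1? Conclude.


Union bound: P[∪_{i=1}^{7} A_i] ≤ Σ_i P[A_i] ≤ 7·p = 7·(4/35) = 4/5.
Numerically: 4/5 ≈ 0.800000.
Is 4/5 < 1? YES.
Since P[∪ A_i] ≤ 4/5 < 1, the complement has P[∩ A_i^c] ≥ 1 − 4/5 = 1/5 > 0, so some outcome avoids every A_i.

7·p = 4/5 ≈ 0.800000; existence CERTIFIED by the union bound.


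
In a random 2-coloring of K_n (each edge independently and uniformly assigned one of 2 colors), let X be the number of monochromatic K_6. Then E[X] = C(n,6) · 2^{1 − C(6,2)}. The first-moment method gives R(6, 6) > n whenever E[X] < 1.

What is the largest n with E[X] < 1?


We need C(n, 6) · 2^{1 − 15} < 1, i.e. C(n, 6) < 2^{15 − 1} = 16384.
Check values of n near the boundary:
  n = 14: C(14, 6) = 3003; 3003 < 16384? YES
  n = 15: C(15, 6) = 5005; 5005 < 16384? YES
  n = 16: C(16, 6) = 8008; 8008 < 16384? YES
  n = 17: C(17, 6) = 12376; 12376 < 16384? YES
  n = 18: C(18, 6) = 18564; 18564 < 16384? NO
  n = 19: C(19, 6) = 27132; 27132 < 16384? NO
The largest n with C(n, 6) < 16384 is n = 17 (where E[X] = 1547/2048 ≈ 0.755). Hence R(6, 6) > 17, i.e. R(6, 6) ≥ 18.

Largest n = 17; hence R(6, 6) > 17.


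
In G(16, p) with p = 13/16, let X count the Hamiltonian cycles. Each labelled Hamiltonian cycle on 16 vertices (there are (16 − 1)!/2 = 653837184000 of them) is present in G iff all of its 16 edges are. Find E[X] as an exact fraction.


K_16 has (16 − 1)!/2 = 653837184000 labelled Hamiltonian cycles.
For each such Hamiltonian cycle H, let X_H = 1 if all 16 edges of H are present in G. Then P[X_H = 1] = p^{16} = (13/16)^{16} = 665416609183179841/18446744073709551616.
By linearity: E[X] = Σ_H E[X_H] = 653837184000 · p^{16} = 653837184000 · 665416609183179841/18446744073709551616 = 424877072202303561918952875/18014398509481984.
Numerically: E[X] ≈ 2.3585e+10.

E[X] = 653837184000 · (13/16)^{16} = 424877072202303561918952875/18014398509481984 ≈ 2.3585e+10.


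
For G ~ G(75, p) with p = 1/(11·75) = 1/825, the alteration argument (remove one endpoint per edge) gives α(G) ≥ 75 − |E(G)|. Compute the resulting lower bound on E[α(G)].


E[|E(G)|] = C(75, 2)·p = 2775 · (1/825) = 37/11.
E[α(G)] ≥ n − E[|E(G)|] = 75 − 37/11 = 788/11.
Numerically: ≈ 71.636.
(This is only a lower bound; the true E[α(G)] may be larger.)

E[α(G)] ≥ 788/11 ≈ 71.636.


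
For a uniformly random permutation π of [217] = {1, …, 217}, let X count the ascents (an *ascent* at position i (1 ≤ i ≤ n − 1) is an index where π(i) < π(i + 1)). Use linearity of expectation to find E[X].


Write X = Σ X_I over i = 1, …, 216, with X_I the indicator of one ascent.
There are 216 indicators.
For each fixed i, the pair (π(i), π(i+1)) is a uniformly random ordered pair of distinct values from {1, …, 217}; by symmetry P[π(i) < π(i+1)] = 1/2.
By linearity: E[X] = 216 · (1/2) = (217 − 1) · (1/2) = 108 ≈ 108.000000.

E[X] = 108 = 108.000000.


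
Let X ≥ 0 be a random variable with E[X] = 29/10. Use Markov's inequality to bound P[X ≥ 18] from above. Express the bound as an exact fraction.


μ = E[X] = 29/10, a = 18.
Markov: P[X ≥ 18] ≤ μ/a = (29/10)/18 = 29/180.
Numerically: ≈ 0.161.
(Since a = 18 > μ = 2.900, the bound 29/180 is < 1 and informative.)

P[X ≥ 18] ≤ 29/180 ≈ 0.161.


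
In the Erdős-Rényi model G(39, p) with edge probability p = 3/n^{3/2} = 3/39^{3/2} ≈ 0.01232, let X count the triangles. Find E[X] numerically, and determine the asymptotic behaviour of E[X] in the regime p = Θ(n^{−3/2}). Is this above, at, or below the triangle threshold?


Number of potential triangles: C(39, 3) = 9139.
Each occurs with probability p³ ≈ (0.01232)³ ≈ 1.868844e-06.
By linearity: E[X] = C(39, 3)·p³ ≈ 9139 · 1.868844e-06 ≈ 0.0171.
Since α = 3/2 > 1, p = c/n^{3/2} = o(1/n) is below the triangle threshold p ~ 1/n. Asymptotically E[X] ~ (c³/6)·n^{3(1−α)} = (3³/6)·n^{-1.5} → 0, so by Markov's inequality G has no triangles w.h.p.

E[X] ≈ 0.0171; in regime p = Θ(1/n^{3/2}) E[X] tends to 0 (below the triangle threshold p ~ 1/n).


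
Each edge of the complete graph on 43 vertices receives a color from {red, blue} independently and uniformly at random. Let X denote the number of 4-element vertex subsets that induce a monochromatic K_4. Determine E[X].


Let X = Σ_S X_S over the C(43, 4) = 123410 subsets S of size 4, where X_S = 1 if the K_4 on S is monochromatic.
For a fixed S, the K_4 on S has C(4, 2) = 6 edges. P[all 6 edges red] = (1/2)^6, and likewise for blue, so P[monochromatic] = 2·(1/2)^6 = 2^{1 − 6} = 1/32.
By linearity: E[X] = C(43, 4) · 2^{1 − 6} = 123410 · 1/32 = 61705/16.
Numerically: E[X] ≈ 3856.562.

E[X] = C(43,4)·2^(1−C(4,2)) = 61705/16 ≈ 3856.562.


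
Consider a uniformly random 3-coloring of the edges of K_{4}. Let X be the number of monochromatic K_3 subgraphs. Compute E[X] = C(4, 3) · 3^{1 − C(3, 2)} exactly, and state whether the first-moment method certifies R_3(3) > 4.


E[X] = C(4, 3) · 3^{1 − 3} = 4 · 3^{−2} = 4/9.
As a reduced fraction: E[X] = 4/9 ≈ 0.4444444.
Is E[X] < 1? YES.
Since E[X] < 1, there exists a 3-coloring of K_{4} with no monochromatic K_3; hence R_3(3) > 4.

E[X] = 4/9 ≈ 0.4444444; E[X] < 1, so R_3(3) > 4.


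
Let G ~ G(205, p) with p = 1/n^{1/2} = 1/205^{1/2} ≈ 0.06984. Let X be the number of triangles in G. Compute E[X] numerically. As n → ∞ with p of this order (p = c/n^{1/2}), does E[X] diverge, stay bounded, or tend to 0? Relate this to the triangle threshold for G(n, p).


Number of potential triangles: C(205, 3) = 1414910.
Each occurs with probability p³ ≈ (0.06984)³ ≈ 3.406977e-04.
By linearity: E[X] = C(205, 3)·p³ ≈ 1414910 · 3.406977e-04 ≈ 482.0566.
Since α = 1/2 < 1, p = c/n^{1/2} ≫ 1/n is above the triangle threshold p ~ 1/n. Asymptotically E[X] ~ (c³/6)·n^{3(1−α)} = (1³/6)·n^{1.5} → ∞; triangles are abundant w.h.p.

E[X] ≈ 482.0566; in regime p = Θ(1/n^{1/2}) E[X] diverges (above the triangle threshold p ~ 1/n).


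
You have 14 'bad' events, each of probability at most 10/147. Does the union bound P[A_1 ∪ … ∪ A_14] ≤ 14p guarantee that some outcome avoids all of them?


Union bound: P[∪_{i=1}^{14} A_i] ≤ Σ_i P[A_i] ≤ 14·p = 14·(10/147) = 20/21.
Numerically: 20/21 ≈ 0.952381.
Is 20/21 < 1? YES.
Since P[∪ A_i] ≤ 20/21 < 1, the complement has P[∩ A_i^c] ≥ 1 − 20/21 = 1/21 > 0, so some outcome avoids every A_i.

14·p = 20/21 ≈ 0.952381; existence CERTIFIED by the union bound.


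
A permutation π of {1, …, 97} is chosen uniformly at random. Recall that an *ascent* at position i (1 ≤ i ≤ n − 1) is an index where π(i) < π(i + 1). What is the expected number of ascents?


Write X = Σ X_I over i = 1, …, 96, with X_I the indicator of one ascent.
There are 96 indicators.
For each fixed i, the pair (π(i), π(i+1)) is a uniformly random ordered pair of distinct values from {1, …, 97}; by symmetry P[π(i) < π(i+1)] = 1/2.
By linearity: E[X] = 96 · (1/2) = (97 − 1) · (1/2) = 48 ≈ 48.00000.

E[X] = 48 = 48.00000.


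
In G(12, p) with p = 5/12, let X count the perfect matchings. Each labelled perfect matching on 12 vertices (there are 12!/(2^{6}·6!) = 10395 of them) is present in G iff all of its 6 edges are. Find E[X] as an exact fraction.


K_12 has 12!/(2^{6}·6!) = 10395 labelled perfect matchings.
For each such perfect matching H, let X_H = 1 if all 6 edges of H are present in G. Then P[X_H = 1] = p^{6} = (5/12)^{6} = 15625/2985984.
Summing the indicators: E[X] = Σ_H E[X_H] = 10395 · p^{6} = 10395 · 15625/2985984 = 6015625/110592.
Numerically: E[X] ≈ 54.3948.

E[X] = 10395 · (5/12)^{6} = 6015625/110592 ≈ 54.3948.


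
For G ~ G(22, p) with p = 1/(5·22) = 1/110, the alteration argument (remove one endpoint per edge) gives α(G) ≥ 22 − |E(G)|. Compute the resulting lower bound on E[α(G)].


E[|E(G)|] = C(22, 2)·p = 231 · (1/110) = 21/10.
E[α(G)] ≥ n − E[|E(G)|] = 22 − 21/10 = 199/10.
Numerically: ≈ 19.900.
(This is only a lower bound; the true E[α(G)] may be larger.)

E[α(G)] ≥ 199/10 ≈ 19.900.


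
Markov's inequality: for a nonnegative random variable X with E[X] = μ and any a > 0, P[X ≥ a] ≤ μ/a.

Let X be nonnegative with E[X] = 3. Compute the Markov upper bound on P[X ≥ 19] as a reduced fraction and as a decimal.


μ = E[X] = 3, a = 19.
Markov: P[X ≥ 19] ≤ μ/a = (3)/19 = 3/19.
Numerically: ≈ 0.15789.
(Since a = 19 > μ = 3.00000, the bound 3/19 is < 1 and informative.)

P[X ≥ 19] ≤ 3/19 ≈ 0.15789.


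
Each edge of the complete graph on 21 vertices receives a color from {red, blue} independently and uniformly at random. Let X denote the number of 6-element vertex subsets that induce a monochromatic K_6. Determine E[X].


Let X = Σ_S X_S over the C(21, 6) = 54264 subsets S of size 6, where X_S = 1 if the K_6 on S is monochromatic.
For a fixed S, the K_6 on S has C(6, 2) = 15 edges. P[all 15 edges red] = (1/2)^15, and likewise for blue, so P[monochromatic] = 2·(1/2)^15 = 2^{1 − 15} = 1/16384.
By linearity of expectation: E[X] = C(21, 6) · 2^{1 − 15} = 54264 · 1/16384 = 6783/2048.
Numerically: E[X] ≈ 3.312012.

E[X] = C(21,6)·2^(1−C(6,2)) = 6783/2048 ≈ 3.312012.
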